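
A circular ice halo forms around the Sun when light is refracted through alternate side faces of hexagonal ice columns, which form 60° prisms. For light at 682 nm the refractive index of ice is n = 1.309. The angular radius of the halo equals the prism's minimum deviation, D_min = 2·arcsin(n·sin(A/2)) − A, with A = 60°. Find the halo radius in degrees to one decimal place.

21.8°

n·sin(A/2) = 1.309 × sin 30° = 1.309 × 0.5000 = 0.6545.
D_min = 2·arcsin(0.6545) − 60° = 2 × 40.882° − 60° = 21.763°.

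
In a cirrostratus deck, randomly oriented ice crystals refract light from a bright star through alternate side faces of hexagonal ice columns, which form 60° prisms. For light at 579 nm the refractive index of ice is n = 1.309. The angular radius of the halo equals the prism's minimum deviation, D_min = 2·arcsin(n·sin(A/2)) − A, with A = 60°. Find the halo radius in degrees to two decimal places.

21.76°

n·sin(A/2) = 1.309 × sin 30° = 1.309 × 0.5000 = 0.6545.
D_min = 2·arcsin(0.6545) − 60° = 2 × 40.882° − 60° = 21.763°.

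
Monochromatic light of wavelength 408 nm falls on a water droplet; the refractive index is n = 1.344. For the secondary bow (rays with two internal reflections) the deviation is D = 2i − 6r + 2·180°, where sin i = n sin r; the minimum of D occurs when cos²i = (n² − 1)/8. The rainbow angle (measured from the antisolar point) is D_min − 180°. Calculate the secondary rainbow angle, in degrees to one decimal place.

53.7°

cos²i = (1.80634 − 1)/8 = 0.10079; i = arccos(0.31748) = 71.490°.
sin r = sin 71.490°/1.344 = 0.70555; r = 44.874°.
D_min = 2·71.490° − 6·44.874° + 360° = 233.733°.
Rainbow angle = D_min − 180° = 53.733°.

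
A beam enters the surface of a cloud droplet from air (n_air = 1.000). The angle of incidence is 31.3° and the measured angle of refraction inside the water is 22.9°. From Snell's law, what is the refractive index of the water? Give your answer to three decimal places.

n = sin θ_i / sin θ_r = sin 31.3° / sin 22.9° = 0.5195 / 0.3891 = 1.3351.

1.335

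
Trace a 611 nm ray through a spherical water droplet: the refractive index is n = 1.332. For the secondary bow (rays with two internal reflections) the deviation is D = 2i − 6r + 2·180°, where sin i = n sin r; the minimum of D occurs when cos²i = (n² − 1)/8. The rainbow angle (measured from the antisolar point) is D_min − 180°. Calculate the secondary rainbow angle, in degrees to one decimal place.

cos²i = (1.77422 − 1)/8 = 0.09678; i = arccos(0.31109) = 71.875°.
sin r = sin 71.875°/1.332 = 0.71350; r = 45.520°.
D_min = 2·71.875° − 6·45.520° + 360° = 230.628°.
Rainbow angle = D_min − 180° = 50.628°.

50.6°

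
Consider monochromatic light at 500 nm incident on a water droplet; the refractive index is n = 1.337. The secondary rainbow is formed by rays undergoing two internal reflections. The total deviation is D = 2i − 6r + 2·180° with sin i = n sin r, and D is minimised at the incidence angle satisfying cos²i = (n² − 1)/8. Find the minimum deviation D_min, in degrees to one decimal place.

cos²i = (1.78757 − 1)/8 = 0.09845; i = arccos(0.31376) = 71.714°.
sin r = sin 71.714°/1.337 = 0.71017; r = 45.249°.
D_min = 2·71.714° − 6·45.249° + 360° = 231.934°.

231.9°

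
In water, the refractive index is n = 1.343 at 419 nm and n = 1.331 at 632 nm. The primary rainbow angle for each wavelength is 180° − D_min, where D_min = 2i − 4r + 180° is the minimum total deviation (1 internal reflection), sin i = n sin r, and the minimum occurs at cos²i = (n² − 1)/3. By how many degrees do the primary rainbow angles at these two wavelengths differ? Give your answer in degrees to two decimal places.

1.72°

At 419 nm (n = 1.343): cos²i = 0.26788 → i = 58.830°, r = 39.577°, D_min = 139.354°, rainbow angle = 40.646°.
At 632 nm (n = 1.331): cos²i = 0.25719 → i = 59.527°, r = 40.356°, D_min = 137.630°, rainbow angle = 42.370°.
Angular width = |40.646° − 42.370°| = 1.724°.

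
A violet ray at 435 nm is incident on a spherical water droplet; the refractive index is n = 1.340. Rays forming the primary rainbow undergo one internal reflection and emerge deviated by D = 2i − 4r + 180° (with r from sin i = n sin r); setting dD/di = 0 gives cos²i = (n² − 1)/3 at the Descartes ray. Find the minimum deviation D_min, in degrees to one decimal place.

138.9°

cos²i = (1.79560 − 1)/3 = 0.26520; i = arccos(0.51498) = 59.004°.
sin r = sin 59.004°/1.340 = 0.63971; r = 39.770°.
D_min = 2·59.004° − 4·39.770° + 180° = 138.929°.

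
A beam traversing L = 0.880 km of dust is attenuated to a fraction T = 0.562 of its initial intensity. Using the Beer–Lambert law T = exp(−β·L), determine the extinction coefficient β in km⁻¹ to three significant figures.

0.655 km⁻¹

Beer–Lambert: T = exp(−βL) ⇒ β = −ln(T)/L = −ln(0.562)/0.880 = 0.5763/0.880 = 0.6548 km⁻¹.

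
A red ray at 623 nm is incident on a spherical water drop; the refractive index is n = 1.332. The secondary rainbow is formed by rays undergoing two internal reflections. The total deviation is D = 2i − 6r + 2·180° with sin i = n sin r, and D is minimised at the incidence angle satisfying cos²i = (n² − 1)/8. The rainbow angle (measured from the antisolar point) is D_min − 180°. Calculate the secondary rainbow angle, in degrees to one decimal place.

50.6°

cos²i = (1.77422 − 1)/8 = 0.09678; i = arccos(0.31109) = 71.875°.
sin r = sin 71.875°/1.332 = 0.71350; r = 45.520°.
D_min = 2·71.875° − 6·45.520° + 360° = 230.628°.
Rainbow angle = D_min − 180° = 50.628°.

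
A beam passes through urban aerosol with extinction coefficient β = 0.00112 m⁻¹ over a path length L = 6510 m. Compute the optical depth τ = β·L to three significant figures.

τ = β·L = 0.00112 × 6510 = 7.2912.

7.29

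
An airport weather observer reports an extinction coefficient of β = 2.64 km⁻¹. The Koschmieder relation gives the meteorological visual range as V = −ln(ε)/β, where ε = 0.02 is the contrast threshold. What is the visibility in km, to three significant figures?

1.48 km

V = −ln(0.02) / 2.64 = 3.912 / 2.64 = 1.4818 km.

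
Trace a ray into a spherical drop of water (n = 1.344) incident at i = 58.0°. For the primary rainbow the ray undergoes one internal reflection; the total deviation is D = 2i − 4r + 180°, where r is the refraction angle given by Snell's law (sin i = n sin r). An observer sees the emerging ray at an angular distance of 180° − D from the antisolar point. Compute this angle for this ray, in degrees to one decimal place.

sin r = sin 58.0° / 1.344 = 0.8480/1.344 = 0.6310; r = 39.12°.
D = 2·58.0° − 4·39.12° + 180° = 116.00° − 156.49° + 180° = 139.51°.
Angle from antisolar point = 180° − D = 40.49°.

40.5°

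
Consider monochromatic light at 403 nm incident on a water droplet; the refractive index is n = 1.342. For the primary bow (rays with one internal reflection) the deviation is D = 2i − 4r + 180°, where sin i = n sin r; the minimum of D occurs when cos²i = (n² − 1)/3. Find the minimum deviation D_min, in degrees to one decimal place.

cos²i = (1.80096 − 1)/3 = 0.26699; i = arccos(0.51671) = 58.888°.
sin r = sin 58.888°/1.342 = 0.63797; r = 39.641°.
D_min = 2·58.888° − 4·39.641° + 180° = 139.213°.

139.2°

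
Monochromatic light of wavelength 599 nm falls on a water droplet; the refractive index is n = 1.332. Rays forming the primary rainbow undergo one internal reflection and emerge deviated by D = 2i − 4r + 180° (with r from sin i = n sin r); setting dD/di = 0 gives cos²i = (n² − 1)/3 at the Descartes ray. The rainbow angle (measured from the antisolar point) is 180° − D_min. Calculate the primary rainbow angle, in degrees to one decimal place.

cos²i = (1.77422 − 1)/3 = 0.25807; i = arccos(0.50801) = 59.469°.
sin r = sin 59.469°/1.332 = 0.64666; r = 40.290°.
D_min = 2·59.469° − 4·40.290° + 180° = 137.776°.
Rainbow angle = 180° − D_min = 42.224°.

42.2°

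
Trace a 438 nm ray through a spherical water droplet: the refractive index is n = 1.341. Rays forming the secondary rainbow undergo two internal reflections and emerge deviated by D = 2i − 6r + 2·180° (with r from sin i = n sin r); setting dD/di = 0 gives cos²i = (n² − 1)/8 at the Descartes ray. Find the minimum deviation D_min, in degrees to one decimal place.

233.0°

cos²i = (1.79828 − 1)/8 = 0.09979; i = arccos(0.31589) = 71.586°.
sin r = sin 71.586°/1.341 = 0.70753; r = 45.034°.
D_min = 2·71.586° − 6·45.034° + 360° = 232.966°.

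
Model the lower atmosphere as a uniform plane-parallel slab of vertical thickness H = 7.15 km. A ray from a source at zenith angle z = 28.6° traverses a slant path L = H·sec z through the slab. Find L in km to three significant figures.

sec z = 1/cos 28.6° = 1.1390.
L = 7.15 × 1.1390 = 8.144 km.

8.14 km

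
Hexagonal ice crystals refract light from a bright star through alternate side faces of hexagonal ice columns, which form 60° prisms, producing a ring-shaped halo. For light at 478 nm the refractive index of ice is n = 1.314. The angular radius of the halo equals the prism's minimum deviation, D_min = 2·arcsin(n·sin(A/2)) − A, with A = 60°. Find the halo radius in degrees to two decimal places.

n·sin(A/2) = 1.314 × sin 30° = 1.314 × 0.5000 = 0.6570.
D_min = 2·arcsin(0.6570) − 60° = 2 × 41.071° − 60° = 22.143°.

22.14°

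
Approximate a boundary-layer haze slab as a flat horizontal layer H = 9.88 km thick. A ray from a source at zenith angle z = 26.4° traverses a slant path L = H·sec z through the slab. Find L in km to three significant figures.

11.0 km

sec z = 1/cos 26.4° = 1.1164.
L = 9.88 × 1.1164 = 11.030 km.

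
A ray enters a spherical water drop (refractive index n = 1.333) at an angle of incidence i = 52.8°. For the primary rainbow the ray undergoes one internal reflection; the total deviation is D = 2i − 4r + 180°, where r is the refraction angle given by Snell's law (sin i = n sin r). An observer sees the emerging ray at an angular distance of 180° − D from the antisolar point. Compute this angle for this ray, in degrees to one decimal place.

41.2°

sin r = sin 52.8° / 1.333 = 0.7965/1.333 = 0.5975; r = 36.69°.
D = 2·52.8° − 4·36.69° + 180° = 105.60° − 146.78° + 180° = 138.82°.
Angle from antisolar point = 180° − D = 41.18°.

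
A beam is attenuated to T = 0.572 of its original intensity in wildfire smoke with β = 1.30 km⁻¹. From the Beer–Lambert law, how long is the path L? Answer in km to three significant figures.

Beer–Lambert: T = exp(−βL) ⇒ L = −ln(T)/β = −ln(0.572)/1.30 = 0.5586/1.30 = 0.4297 km.

0.430 km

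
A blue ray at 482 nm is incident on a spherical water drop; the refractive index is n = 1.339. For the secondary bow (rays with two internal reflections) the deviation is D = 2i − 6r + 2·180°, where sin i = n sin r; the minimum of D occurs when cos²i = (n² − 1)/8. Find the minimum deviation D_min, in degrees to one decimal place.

232.5°

cos²i = (1.79292 − 1)/8 = 0.09912; i = arccos(0.31483) = 71.650°.
sin r = sin 71.650°/1.339 = 0.70885; r = 45.141°.
D_min = 2·71.650° − 6·45.141° + 360° = 232.451°.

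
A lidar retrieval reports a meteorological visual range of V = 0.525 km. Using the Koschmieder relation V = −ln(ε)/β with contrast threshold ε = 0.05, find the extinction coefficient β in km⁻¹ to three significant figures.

β = −ln(0.05) / V = 2.996 / 0.525 = 5.7062 km⁻¹.

5.71 km⁻¹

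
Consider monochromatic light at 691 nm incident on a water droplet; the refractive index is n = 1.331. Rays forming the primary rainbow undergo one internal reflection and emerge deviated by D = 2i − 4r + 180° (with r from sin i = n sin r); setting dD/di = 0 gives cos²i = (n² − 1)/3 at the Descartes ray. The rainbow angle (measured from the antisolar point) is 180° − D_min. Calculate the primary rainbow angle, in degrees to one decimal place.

42.4°

cos²i = (1.77156 − 1)/3 = 0.25719; i = arccos(0.50714) = 59.527°.
sin r = sin 59.527°/1.331 = 0.64753; r = 40.356°.
D_min = 2·59.527° − 4·40.356° + 180° = 137.630°.
Rainbow angle = 180° − D_min = 42.370°.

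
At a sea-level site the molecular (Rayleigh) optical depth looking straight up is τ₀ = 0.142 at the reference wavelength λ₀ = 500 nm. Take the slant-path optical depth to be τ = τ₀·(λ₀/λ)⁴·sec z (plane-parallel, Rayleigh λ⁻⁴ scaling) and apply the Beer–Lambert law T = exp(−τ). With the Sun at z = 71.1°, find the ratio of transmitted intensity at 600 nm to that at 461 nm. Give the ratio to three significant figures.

Airmass: sec 71.1° = 3.0872.
τ(600 nm) = 0.142 × (500/600)⁴ × 3.0872 = 0.142 × 0.4823 × 3.0872 = 0.2114.
τ(461 nm) = 0.142 × (500/461)⁴ × 3.0872 = 0.142 × 1.3838 × 3.0872 = 0.6066.
T(600)/T(461) = exp(τ_B − τ_A) = exp(0.3952) = 1.4847.

1.48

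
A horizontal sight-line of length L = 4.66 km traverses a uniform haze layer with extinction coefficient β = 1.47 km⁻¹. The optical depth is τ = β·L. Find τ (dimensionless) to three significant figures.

6.85

τ = β·L = 1.47 × 4.66 = 6.8502.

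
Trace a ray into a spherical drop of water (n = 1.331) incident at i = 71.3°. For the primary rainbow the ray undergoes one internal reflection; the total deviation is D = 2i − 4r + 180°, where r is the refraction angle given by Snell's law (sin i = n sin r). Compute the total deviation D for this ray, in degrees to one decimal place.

141.1°

sin r = sin 71.3° / 1.331 = 0.9472/1.331 = 0.7117; r = 45.37°.
D = 2·71.3° − 4·45.37° + 180° = 142.60° − 181.48° + 180° = 141.12°.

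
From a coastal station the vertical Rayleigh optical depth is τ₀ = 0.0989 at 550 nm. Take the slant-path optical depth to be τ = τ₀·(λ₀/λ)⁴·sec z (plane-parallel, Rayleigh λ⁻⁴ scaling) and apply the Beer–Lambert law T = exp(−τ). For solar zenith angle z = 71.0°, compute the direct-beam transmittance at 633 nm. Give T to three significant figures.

sec 71.0° = 3.0716.
τ = 0.0989 × (550/633)⁴ × 3.0716 = 0.0989 × 0.5699 × 3.0716 = 0.1731.
T = exp(−0.1731) = 0.8410.

0.841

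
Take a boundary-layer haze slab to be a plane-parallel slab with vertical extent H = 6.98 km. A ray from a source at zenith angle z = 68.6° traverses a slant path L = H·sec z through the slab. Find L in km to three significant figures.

sec z = 1/cos 68.6° = 2.7407.
L = 6.98 × 2.7407 = 19.130 km.

19.1 km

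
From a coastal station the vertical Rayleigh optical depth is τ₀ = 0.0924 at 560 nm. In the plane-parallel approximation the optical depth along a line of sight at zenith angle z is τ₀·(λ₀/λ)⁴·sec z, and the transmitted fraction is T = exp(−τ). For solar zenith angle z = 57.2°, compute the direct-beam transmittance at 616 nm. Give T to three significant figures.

0.890

sec 57.2° = 1.8460.
τ = 0.0924 × (560/616)⁴ × 1.8460 = 0.0924 × 0.6830 × 1.8460 = 0.1165.
T = exp(−0.1165) = 0.8900.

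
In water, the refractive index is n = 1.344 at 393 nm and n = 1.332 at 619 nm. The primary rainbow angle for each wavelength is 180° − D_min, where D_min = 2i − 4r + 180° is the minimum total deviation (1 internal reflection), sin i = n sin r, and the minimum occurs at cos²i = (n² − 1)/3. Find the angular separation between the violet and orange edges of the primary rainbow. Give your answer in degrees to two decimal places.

1.72°

At 393 nm (n = 1.344): cos²i = 0.26878 → i = 58.772°, r = 39.512°, D_min = 139.495°, rainbow angle = 40.505°.
At 619 nm (n = 1.332): cos²i = 0.25807 → i = 59.469°, r = 40.290°, D_min = 137.776°, rainbow angle = 42.224°.
Angular width = |40.505° − 42.224°| = 1.719°.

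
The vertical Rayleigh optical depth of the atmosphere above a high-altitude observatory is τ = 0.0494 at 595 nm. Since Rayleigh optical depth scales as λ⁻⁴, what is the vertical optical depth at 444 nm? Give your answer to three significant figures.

0.159

τ(444 nm) = τ(595 nm) × (595/444)⁴ = 0.0494 × (1.3401)⁴ = 0.0494 × 3.2250 = 0.1593.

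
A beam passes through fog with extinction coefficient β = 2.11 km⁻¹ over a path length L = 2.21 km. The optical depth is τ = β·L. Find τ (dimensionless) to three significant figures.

τ = β·L = 2.11 × 2.21 = 4.6631.

4.66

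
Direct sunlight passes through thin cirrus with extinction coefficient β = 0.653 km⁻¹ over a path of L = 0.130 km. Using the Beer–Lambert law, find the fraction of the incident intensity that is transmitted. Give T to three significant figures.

τ = β·L = 0.653 × 0.130 = 0.0849.
T = exp(−0.0849) = 0.9186.

0.919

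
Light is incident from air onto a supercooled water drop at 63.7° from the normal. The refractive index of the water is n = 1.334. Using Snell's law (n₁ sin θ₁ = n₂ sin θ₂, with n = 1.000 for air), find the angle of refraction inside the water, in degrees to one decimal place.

42.2°

Snell: sin θ_r = sin θ_i / n = sin 63.7° / 1.334 = 0.8965 / 1.334 = 0.6720.
θ_r = arcsin(0.6720) = 42.22°.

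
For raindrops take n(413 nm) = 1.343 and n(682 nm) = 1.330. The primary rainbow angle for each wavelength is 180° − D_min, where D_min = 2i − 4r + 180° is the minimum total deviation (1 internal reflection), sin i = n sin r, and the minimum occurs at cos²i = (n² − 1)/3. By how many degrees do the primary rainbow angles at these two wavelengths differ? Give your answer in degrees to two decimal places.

At 413 nm (n = 1.343): cos²i = 0.26788 → i = 58.830°, r = 39.577°, D_min = 139.354°, rainbow angle = 40.646°.
At 682 nm (n = 1.330): cos²i = 0.25630 → i = 59.585°, r = 40.422°, D_min = 137.484°, rainbow angle = 42.516°.
Angular width = |40.646° − 42.516°| = 1.871°.

1.87°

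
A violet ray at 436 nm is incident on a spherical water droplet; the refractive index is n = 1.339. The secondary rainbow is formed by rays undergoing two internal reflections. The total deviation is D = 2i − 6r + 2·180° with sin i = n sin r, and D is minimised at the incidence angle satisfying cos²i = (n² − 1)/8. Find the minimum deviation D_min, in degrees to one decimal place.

232.5°

cos²i = (1.79292 − 1)/8 = 0.09912; i = arccos(0.31483) = 71.650°.
sin r = sin 71.650°/1.339 = 0.70885; r = 45.141°.
D_min = 2·71.650° − 6·45.141° + 360° = 232.451°.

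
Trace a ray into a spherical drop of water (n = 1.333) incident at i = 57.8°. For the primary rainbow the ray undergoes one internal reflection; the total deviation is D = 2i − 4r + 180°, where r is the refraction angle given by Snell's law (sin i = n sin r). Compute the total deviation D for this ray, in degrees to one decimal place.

sin r = sin 57.8° / 1.333 = 0.8462/1.333 = 0.6348; r = 39.41°.
D = 2·57.8° − 4·39.41° + 180° = 115.60° − 157.62° + 180° = 137.98°.

138.0°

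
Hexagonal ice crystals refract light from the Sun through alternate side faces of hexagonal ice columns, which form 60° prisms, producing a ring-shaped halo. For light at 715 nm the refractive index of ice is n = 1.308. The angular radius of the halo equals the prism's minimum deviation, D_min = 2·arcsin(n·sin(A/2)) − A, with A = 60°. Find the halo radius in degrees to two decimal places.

n·sin(A/2) = 1.308 × sin 30° = 1.308 × 0.5000 = 0.6540.
D_min = 2·arcsin(0.6540) − 60° = 2 × 40.844° − 60° = 21.688°.

21.69°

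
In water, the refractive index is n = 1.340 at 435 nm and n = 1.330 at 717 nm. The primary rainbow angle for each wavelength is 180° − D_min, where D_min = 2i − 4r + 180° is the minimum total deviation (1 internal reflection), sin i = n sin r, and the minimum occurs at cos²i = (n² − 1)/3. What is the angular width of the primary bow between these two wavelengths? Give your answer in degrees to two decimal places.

1.45°

At 435 nm (n = 1.340): cos²i = 0.26520 → i = 59.004°, r = 39.770°, D_min = 138.929°, rainbow angle = 41.071°.
At 717 nm (n = 1.330): cos²i = 0.25630 → i = 59.585°, r = 40.422°, D_min = 137.484°, rainbow angle = 42.516°.
Angular width = |41.071° − 42.516°| = 1.445°.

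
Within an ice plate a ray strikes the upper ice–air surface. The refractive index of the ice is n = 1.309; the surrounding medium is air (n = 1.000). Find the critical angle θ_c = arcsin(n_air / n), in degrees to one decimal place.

49.8°

sin θ_c = n_air / n = 1.000 / 1.309 = 0.7639.
θ_c = arcsin(0.7639) = 49.81°.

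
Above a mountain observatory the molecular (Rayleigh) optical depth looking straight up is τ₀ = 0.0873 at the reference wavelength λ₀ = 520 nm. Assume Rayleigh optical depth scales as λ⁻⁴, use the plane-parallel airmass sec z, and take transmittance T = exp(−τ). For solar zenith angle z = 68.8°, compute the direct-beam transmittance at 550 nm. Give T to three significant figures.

0.825

sec 68.8° = 2.7653.
τ = 0.0873 × (520/550)⁴ × 2.7653 = 0.0873 × 0.7990 × 2.7653 = 0.1929.
T = exp(−0.1929) = 0.8246.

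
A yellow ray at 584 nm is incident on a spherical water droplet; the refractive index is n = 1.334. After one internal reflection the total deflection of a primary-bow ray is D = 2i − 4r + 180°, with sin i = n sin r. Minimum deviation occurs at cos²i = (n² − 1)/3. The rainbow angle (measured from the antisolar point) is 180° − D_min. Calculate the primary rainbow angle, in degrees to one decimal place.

41.9°

cos²i = (1.77956 − 1)/3 = 0.25985; i = arccos(0.50976) = 59.352°.
sin r = sin 59.352°/1.334 = 0.64492; r = 40.159°.
D_min = 2·59.352° − 4·40.159° + 180° = 138.067°.
Rainbow angle = 180° − D_min = 41.933°.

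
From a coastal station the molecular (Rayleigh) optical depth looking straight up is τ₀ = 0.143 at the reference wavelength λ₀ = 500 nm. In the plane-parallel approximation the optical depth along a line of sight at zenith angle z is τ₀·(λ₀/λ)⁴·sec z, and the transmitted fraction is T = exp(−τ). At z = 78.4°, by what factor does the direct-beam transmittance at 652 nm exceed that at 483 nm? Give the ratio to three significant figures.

Airmass: sec 78.4° = 4.9732.
τ(652 nm) = 0.143 × (500/652)⁴ × 4.9732 = 0.143 × 0.3459 × 4.9732 = 0.2460.
τ(483 nm) = 0.143 × (500/483)⁴ × 4.9732 = 0.143 × 1.1484 × 4.9732 = 0.8167.
T(652)/T(483) = exp(τ_B − τ_A) = exp(0.5707) = 1.7696.

1.77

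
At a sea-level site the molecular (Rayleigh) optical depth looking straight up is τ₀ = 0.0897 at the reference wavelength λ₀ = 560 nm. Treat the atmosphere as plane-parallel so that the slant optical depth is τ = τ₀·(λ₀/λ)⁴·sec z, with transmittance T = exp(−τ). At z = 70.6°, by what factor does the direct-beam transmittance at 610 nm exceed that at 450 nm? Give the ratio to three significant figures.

1.58

Airmass: sec 70.6° = 3.0106.
τ(610 nm) = 0.0897 × (560/610)⁴ × 3.0106 = 0.0897 × 0.7103 × 3.0106 = 0.1918.
τ(450 nm) = 0.0897 × (560/450)⁴ × 3.0106 = 0.0897 × 2.3983 × 3.0106 = 0.6477.
T(610)/T(450) = exp(τ_B − τ_A) = exp(0.4558) = 1.5775.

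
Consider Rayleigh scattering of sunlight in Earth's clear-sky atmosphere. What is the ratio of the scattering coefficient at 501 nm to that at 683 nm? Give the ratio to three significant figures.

3.45

Rayleigh scattering ∝ λ⁻⁴, so the ratio of coefficients is the inverse fourth power of the wavelength ratio.
σ(501)/σ(683) = (683/501)⁴ = (1.3633)⁴ = 3.454.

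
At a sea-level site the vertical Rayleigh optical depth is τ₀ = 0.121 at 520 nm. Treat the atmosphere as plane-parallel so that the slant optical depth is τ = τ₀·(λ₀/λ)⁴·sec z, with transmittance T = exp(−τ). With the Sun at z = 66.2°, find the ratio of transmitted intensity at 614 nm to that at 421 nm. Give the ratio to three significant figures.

Airmass: sec 66.2° = 2.4780.
τ(614 nm) = 0.121 × (520/614)⁴ × 2.4780 = 0.121 × 0.5144 × 2.4780 = 0.1543.
τ(421 nm) = 0.121 × (520/421)⁴ × 2.4780 = 0.121 × 2.3275 × 2.4780 = 0.6979.
T(614)/T(421) = exp(τ_B − τ_A) = exp(0.5436) = 1.7222.

1.72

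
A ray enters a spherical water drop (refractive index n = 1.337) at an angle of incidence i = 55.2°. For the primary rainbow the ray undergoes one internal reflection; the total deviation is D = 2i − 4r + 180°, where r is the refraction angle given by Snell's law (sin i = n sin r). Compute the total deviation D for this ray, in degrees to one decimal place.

138.8°

sin r = sin 55.2° / 1.337 = 0.8211/1.337 = 0.6142; r = 37.89°.
D = 2·55.2° − 4·37.89° + 180° = 110.40° − 151.57° + 180° = 138.83°.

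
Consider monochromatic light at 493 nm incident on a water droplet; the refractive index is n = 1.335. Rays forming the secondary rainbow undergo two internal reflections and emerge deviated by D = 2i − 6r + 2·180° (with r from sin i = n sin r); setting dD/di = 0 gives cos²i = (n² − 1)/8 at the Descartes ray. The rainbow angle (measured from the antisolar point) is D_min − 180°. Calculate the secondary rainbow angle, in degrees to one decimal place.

51.4°

cos²i = (1.78222 − 1)/8 = 0.09778; i = arccos(0.31269) = 71.778°.
sin r = sin 71.778°/1.335 = 0.71150; r = 45.357°.
D_min = 2·71.778° − 6·45.357° + 360° = 231.414°.
Rainbow angle = D_min − 180° = 51.414°.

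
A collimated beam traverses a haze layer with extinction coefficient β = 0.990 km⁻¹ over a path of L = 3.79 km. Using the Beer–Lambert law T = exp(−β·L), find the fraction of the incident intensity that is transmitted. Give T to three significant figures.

0.0235

τ = β·L = 0.990 × 3.79 = 3.7521.
T = exp(−3.7521) = 0.0235.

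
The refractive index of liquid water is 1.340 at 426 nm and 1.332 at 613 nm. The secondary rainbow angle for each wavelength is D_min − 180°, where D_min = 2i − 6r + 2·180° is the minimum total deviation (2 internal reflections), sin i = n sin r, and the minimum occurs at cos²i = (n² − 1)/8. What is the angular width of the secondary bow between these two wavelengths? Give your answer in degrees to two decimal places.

2.08°

At 426 nm (n = 1.340): cos²i = 0.09945 → i = 71.618°, r = 45.088°, D_min = 232.709°, rainbow angle = 52.709°.
At 613 nm (n = 1.332): cos²i = 0.09678 → i = 71.875°, r = 45.520°, D_min = 230.628°, rainbow angle = 50.628°.
Angular width = |52.709° − 50.628°| = 2.080°.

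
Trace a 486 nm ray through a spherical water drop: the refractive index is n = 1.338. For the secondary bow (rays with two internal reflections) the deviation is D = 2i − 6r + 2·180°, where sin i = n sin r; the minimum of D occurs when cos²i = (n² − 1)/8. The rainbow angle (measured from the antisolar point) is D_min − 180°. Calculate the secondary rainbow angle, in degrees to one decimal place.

52.2°

cos²i = (1.79024 − 1)/8 = 0.09878; i = arccos(0.31429) = 71.682°.
sin r = sin 71.682°/1.338 = 0.70951; r = 45.195°.
D_min = 2·71.682° − 6·45.195° + 360° = 232.193°.
Rainbow angle = D_min − 180° = 52.193°.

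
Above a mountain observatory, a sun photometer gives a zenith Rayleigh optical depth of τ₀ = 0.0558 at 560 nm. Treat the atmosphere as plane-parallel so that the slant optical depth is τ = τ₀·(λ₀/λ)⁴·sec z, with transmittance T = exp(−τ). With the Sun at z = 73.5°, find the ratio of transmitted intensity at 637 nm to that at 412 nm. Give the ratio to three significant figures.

Airmass: sec 73.5° = 3.5209.
τ(637 nm) = 0.0558 × (560/637)⁴ × 3.5209 = 0.0558 × 0.5973 × 3.5209 = 0.1174.
τ(412 nm) = 0.0558 × (560/412)⁴ × 3.5209 = 0.0558 × 3.4132 × 3.5209 = 0.6706.
T(637)/T(412) = exp(τ_B − τ_A) = exp(0.5532) = 1.7389.

1.74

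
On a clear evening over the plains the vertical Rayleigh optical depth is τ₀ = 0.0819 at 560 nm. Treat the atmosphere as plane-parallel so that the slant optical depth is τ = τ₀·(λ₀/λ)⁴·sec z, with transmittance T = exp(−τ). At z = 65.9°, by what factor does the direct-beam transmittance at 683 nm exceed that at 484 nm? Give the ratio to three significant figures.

1.31

Airmass: sec 65.9° = 2.4490.
τ(683 nm) = 0.0819 × (560/683)⁴ × 2.4490 = 0.0819 × 0.4519 × 2.4490 = 0.0906.
τ(484 nm) = 0.0819 × (560/484)⁴ × 2.4490 = 0.0819 × 1.7921 × 2.4490 = 0.3595.
T(683)/T(484) = exp(τ_B − τ_A) = exp(0.2688) = 1.3084.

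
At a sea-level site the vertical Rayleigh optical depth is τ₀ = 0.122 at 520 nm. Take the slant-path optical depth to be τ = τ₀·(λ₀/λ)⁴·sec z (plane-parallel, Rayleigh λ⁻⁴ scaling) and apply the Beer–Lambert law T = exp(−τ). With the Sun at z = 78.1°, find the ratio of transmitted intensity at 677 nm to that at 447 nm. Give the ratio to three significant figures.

Airmass: sec 78.1° = 4.8496.
τ(677 nm) = 0.122 × (520/677)⁴ × 4.8496 = 0.122 × 0.3481 × 4.8496 = 0.2059.
τ(447 nm) = 0.122 × (520/447)⁴ × 4.8496 = 0.122 × 1.8314 × 4.8496 = 1.0835.
T(677)/T(447) = exp(τ_B − τ_A) = exp(0.8776) = 2.4051.

2.41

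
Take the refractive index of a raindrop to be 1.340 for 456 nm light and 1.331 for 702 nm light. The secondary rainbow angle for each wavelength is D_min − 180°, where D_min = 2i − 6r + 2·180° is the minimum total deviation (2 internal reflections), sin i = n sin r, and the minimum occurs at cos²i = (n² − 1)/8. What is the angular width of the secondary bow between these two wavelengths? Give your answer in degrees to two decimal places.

2.34°

At 456 nm (n = 1.340): cos²i = 0.09945 → i = 71.618°, r = 45.088°, D_min = 232.709°, rainbow angle = 52.709°.
At 702 nm (n = 1.331): cos²i = 0.09645 → i = 71.907°, r = 45.575°, D_min = 230.365°, rainbow angle = 50.365°.
Angular width = |52.709° − 50.365°| = 2.344°.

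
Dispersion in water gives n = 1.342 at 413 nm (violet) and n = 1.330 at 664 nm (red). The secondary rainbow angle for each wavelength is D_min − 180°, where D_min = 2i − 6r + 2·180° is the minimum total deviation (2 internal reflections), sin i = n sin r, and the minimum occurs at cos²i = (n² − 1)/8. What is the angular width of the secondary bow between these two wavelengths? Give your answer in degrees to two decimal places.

3.12°

At 413 nm (n = 1.342): cos²i = 0.10012 → i = 71.554°, r = 44.981°, D_min = 233.222°, rainbow angle = 53.222°.
At 664 nm (n = 1.330): cos²i = 0.09611 → i = 71.940°, r = 45.630°, D_min = 230.101°, rainbow angle = 50.101°.
Angular width = |53.222° − 50.101°| = 3.121°.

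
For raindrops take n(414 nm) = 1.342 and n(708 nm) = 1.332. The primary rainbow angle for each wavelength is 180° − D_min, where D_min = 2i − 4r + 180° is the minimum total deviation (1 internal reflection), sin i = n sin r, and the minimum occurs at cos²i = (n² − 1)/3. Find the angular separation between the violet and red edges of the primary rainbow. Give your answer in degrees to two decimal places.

1.44°

At 414 nm (n = 1.342): cos²i = 0.26699 → i = 58.888°, r = 39.641°, D_min = 139.213°, rainbow angle = 40.787°.
At 708 nm (n = 1.332): cos²i = 0.25807 → i = 59.469°, r = 40.290°, D_min = 137.776°, rainbow angle = 42.224°.
Angular width = |40.787° − 42.224°| = 1.437°.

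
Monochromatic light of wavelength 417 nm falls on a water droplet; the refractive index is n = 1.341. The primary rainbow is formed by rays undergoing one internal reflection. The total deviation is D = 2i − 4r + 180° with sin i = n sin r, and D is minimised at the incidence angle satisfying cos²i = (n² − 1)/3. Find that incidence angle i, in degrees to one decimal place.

cos²i = (1.341² − 1)/3 = (1.79828 − 1)/3 = 0.26609.
cos i = 0.51584, so i = 58.946°.

58.9°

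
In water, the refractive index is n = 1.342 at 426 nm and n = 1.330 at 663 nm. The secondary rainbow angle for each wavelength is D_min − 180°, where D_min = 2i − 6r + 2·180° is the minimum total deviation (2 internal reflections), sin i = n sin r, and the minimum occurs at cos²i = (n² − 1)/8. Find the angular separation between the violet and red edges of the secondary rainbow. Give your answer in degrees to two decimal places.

At 426 nm (n = 1.342): cos²i = 0.10012 → i = 71.554°, r = 44.981°, D_min = 233.222°, rainbow angle = 53.222°.
At 663 nm (n = 1.330): cos²i = 0.09611 → i = 71.940°, r = 45.630°, D_min = 230.101°, rainbow angle = 50.101°.
Angular width = |53.222° − 50.101°| = 3.121°.

3.12°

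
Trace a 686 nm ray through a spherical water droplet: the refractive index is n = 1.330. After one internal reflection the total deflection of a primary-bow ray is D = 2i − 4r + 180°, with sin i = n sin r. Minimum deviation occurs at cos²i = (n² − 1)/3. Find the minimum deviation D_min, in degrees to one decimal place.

cos²i = (1.76890 − 1)/3 = 0.25630; i = arccos(0.50626) = 59.585°.
sin r = sin 59.585°/1.330 = 0.64841; r = 40.422°.
D_min = 2·59.585° − 4·40.422° + 180° = 137.484°.

137.5°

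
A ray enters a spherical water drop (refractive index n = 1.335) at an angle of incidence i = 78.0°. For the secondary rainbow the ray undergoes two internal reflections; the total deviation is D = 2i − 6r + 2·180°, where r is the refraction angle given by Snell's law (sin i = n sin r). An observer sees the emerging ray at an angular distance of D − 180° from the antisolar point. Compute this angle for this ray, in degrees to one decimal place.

53.3°

sin r = sin 78.0° / 1.335 = 0.9781/1.335 = 0.7327; r = 47.11°.
D = 2·78.0° − 6·47.11° + 2·180° = 156.00° − 282.68° + 360° = 233.32°.
Angle from antisolar point = D − 180° = 53.32°.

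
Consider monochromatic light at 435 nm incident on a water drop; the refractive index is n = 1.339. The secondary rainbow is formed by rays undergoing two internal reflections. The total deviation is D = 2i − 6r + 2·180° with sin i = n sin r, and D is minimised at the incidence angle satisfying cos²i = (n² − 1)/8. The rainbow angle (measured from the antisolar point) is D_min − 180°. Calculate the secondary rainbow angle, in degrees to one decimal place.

cos²i = (1.79292 − 1)/8 = 0.09912; i = arccos(0.31483) = 71.650°.
sin r = sin 71.650°/1.339 = 0.70885; r = 45.141°.
D_min = 2·71.650° − 6·45.141° + 360° = 232.451°.
Rainbow angle = D_min − 180° = 52.451°.

52.5°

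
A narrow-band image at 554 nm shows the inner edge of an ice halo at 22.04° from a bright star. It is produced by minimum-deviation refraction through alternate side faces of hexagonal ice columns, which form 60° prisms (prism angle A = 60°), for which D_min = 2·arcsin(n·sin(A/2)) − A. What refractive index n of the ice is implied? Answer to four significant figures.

Rearranging: n = sin((D_min + A)/2) / sin(A/2).
(D_min + A)/2 = (22.04° + 60°)/2 = 41.020°.
n = sin 41.020° / sin 30° = 0.6563 / 0.5000 = 1.3126.

1.313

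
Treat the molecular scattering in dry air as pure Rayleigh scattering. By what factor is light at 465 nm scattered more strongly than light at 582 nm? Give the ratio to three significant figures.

2.45

Rayleigh scattering ∝ λ⁻⁴, so the ratio of coefficients is the inverse fourth power of the wavelength ratio.
σ(465)/σ(582) = (582/465)⁴ = (1.2516)⁴ = 2.454.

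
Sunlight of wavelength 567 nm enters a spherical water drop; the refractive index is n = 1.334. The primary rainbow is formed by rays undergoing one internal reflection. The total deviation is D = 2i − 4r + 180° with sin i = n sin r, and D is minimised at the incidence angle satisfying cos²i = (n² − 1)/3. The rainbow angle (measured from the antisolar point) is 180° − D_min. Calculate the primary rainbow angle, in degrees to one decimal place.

cos²i = (1.77956 − 1)/3 = 0.25985; i = arccos(0.50976) = 59.352°.
sin r = sin 59.352°/1.334 = 0.64492; r = 40.159°.
D_min = 2·59.352° − 4·40.159° + 180° = 138.067°.
Rainbow angle = 180° − D_min = 41.933°.

41.9°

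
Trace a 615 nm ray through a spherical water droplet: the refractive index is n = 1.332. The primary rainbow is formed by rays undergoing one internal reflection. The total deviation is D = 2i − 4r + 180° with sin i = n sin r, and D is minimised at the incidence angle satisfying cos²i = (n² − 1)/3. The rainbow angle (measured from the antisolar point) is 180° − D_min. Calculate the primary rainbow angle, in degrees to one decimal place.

cos²i = (1.77422 − 1)/3 = 0.25807; i = arccos(0.50801) = 59.469°.
sin r = sin 59.469°/1.332 = 0.64666; r = 40.290°.
D_min = 2·59.469° − 4·40.290° + 180° = 137.776°.
Rainbow angle = 180° − D_min = 42.224°.

42.2°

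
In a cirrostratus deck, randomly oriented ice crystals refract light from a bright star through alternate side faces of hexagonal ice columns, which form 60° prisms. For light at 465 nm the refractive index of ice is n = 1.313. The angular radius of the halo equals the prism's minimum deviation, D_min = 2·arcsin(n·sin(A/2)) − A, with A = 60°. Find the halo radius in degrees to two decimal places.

n·sin(A/2) = 1.313 × sin 30° = 1.313 × 0.5000 = 0.6565.
D_min = 2·arcsin(0.6565) − 60° = 2 × 41.033° − 60° = 22.067°.

22.07°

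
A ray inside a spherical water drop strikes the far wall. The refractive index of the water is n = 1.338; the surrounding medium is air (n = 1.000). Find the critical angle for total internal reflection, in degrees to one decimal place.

48.4°

sin θ_c = n_air / n = 1.000 / 1.338 = 0.7474.
θ_c = arcsin(0.7474) = 48.36°.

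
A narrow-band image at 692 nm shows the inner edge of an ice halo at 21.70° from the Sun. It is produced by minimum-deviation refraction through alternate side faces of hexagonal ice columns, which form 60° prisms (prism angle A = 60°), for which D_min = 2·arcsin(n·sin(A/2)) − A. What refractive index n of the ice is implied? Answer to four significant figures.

Rearranging: n = sin((D_min + A)/2) / sin(A/2).
(D_min + A)/2 = (21.70° + 60°)/2 = 40.850°.
n = sin 40.850° / sin 30° = 0.6541 / 0.5000 = 1.3082.

1.308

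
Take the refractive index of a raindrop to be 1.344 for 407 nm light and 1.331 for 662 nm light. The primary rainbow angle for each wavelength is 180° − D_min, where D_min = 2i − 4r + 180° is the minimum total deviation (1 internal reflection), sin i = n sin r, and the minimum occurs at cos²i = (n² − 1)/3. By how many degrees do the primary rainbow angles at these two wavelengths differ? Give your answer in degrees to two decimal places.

1.86°

At 407 nm (n = 1.344): cos²i = 0.26878 → i = 58.772°, r = 39.512°, D_min = 139.495°, rainbow angle = 40.505°.
At 662 nm (n = 1.331): cos²i = 0.25719 → i = 59.527°, r = 40.356°, D_min = 137.630°, rainbow angle = 42.370°.
Angular width = |40.505° − 42.370°| = 1.865°.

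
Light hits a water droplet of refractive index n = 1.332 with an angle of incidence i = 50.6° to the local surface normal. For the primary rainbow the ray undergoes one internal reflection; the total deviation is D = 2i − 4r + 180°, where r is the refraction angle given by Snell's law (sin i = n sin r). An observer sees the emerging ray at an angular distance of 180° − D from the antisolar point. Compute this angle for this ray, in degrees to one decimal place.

sin r = sin 50.6° / 1.332 = 0.7727/1.332 = 0.5801; r = 35.46°.
D = 2·50.6° − 4·35.46° + 180° = 101.20° − 141.84° + 180° = 139.36°.
Angle from antisolar point = 180° − D = 40.64°.

40.6°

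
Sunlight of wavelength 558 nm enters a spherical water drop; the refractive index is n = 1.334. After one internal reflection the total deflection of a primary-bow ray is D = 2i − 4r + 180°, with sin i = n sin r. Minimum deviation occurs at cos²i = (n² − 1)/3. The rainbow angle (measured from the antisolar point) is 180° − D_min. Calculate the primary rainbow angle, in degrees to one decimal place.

cos²i = (1.77956 − 1)/3 = 0.25985; i = arccos(0.50976) = 59.352°.
sin r = sin 59.352°/1.334 = 0.64492; r = 40.159°.
D_min = 2·59.352° − 4·40.159° + 180° = 138.067°.
Rainbow angle = 180° − D_min = 41.933°.

41.9°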